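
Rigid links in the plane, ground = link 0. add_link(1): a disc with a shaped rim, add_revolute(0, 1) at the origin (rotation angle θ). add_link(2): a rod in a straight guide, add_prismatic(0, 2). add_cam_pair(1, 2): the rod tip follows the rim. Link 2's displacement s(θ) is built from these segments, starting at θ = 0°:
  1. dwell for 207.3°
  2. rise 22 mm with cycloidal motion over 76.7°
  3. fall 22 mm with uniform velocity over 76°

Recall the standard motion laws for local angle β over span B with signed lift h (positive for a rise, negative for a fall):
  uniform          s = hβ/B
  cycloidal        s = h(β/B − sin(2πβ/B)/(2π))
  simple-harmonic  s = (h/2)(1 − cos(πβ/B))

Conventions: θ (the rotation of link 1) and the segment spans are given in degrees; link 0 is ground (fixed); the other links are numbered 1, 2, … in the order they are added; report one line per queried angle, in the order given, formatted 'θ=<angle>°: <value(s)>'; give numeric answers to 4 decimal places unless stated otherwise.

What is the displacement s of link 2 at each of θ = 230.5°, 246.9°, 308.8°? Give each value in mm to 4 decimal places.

segment 1 (0° to 207.3°, dwell): s unchanged at 0.0000
θ = 230.5° falls in segment 2 (207.3° to 284°, cycloidal, h = 22): β = 230.5 − 207.3 = 23.2°, B = 76.7°; Δs = 22·(0.3025 − sin(2π·0.3025)/(2π)) = 3.3417; s = 0.0000 + 3.3417 = 3.3417
θ = 246.9° falls in segment 2 (207.3° to 284°, cycloidal, h = 22): β = 246.9 − 207.3 = 39.6°, B = 76.7°; Δs = 22·(0.5163 − sin(2π·0.5163)/(2π)) = 11.7165; s = 0.0000 + 11.7165 = 11.7165
segment 2 (207.3° to 284°, cycloidal, h = 22) is passed completely: s = 0.0000 + (22) = 22.0000
θ = 308.8° falls in segment 3 (284° to 360°, uniform, h = -22): β = 308.8 − 284 = 24.8°, B = 76°; Δs = -22·24.8/76 = -7.1789; s = 22.0000 − 7.1789 = 14.8211

θ=230.5°: 3.3417
θ=246.9°: 11.7165
θ=308.8°: 14.8211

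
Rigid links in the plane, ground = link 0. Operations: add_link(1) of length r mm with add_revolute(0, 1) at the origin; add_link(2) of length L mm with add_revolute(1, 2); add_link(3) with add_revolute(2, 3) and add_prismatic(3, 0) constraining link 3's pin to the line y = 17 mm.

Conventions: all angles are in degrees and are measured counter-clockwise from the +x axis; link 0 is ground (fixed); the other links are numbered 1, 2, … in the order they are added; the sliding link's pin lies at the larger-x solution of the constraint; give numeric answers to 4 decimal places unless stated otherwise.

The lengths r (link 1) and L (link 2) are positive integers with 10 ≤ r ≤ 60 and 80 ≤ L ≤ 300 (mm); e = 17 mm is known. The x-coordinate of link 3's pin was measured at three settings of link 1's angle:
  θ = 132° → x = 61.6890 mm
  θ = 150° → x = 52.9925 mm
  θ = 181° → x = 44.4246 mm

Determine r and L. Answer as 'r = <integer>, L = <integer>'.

constraint per measurement: (x − r cos θ)² + (r sin θ − e)² = L²
subtracting the θ₁ and θ₂ equations cancels the r² and L² terms:
r = (x₁² − x₂²) / (2[(x₁cos θ₁ + e sin θ₁) − (x₂cos θ₂ + e sin θ₂)]) = 57.0011 → r = 57
L² = (x₁ − r cos θ₁)² + (r sin θ₁ − e)² = 10609.0098 → L = 103.0000 → L = 103
check at θ₃=181°: x = 44.4246 (printed 44.4246) ✓

r = 57, L = 103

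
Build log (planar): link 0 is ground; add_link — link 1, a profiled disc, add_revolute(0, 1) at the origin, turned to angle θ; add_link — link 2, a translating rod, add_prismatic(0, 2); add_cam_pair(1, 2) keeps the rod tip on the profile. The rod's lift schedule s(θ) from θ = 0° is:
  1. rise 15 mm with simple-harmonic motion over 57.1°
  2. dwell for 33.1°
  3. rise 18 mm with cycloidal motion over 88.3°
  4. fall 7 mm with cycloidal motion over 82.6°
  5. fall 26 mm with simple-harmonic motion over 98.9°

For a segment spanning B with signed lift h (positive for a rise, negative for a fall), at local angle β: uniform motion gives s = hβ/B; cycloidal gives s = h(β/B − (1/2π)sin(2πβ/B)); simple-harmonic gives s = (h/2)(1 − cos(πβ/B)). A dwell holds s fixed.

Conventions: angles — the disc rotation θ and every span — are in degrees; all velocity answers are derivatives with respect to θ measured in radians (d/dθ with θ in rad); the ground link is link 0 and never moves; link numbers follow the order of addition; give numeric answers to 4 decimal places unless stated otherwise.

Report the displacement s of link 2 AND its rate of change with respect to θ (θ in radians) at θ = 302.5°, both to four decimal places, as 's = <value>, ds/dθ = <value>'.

seg 1 [0°–57.1°] simple-harmonic, h=15: full span → s += 15 → s = 15.0000
seg 2 [57.1°–90.2°] dwell: s stays 15.0000
seg 3 [90.2°–178.5°] cycloidal, h=18: full span → s += 18 → s = 33.0000
seg 4 [178.5°–261.1°] cycloidal, h=-7: full span → s += -7 → s = 26.0000
seg 5 [261.1°–360°] simple-harmonic, h=-26: θ=302.5° here. β=41.4, B=98.9. -26/2·(1 − cos(π·0.4186)) = -9.7119 → s = 16.2881
velocity in seg [261.1°–360°] (simple-harmonic), θ in radians: β = 41.4° = 0.7226 rad, B = 98.9° = 1.7261 rad; ds/dθ = (πh/(2B)) sin(πβ/B) = (π·(-26)/(2·1.7261)) sin(π·0.4186) = -22.890919 mm/rad

s = 16.2881, ds/dθ = -22.8909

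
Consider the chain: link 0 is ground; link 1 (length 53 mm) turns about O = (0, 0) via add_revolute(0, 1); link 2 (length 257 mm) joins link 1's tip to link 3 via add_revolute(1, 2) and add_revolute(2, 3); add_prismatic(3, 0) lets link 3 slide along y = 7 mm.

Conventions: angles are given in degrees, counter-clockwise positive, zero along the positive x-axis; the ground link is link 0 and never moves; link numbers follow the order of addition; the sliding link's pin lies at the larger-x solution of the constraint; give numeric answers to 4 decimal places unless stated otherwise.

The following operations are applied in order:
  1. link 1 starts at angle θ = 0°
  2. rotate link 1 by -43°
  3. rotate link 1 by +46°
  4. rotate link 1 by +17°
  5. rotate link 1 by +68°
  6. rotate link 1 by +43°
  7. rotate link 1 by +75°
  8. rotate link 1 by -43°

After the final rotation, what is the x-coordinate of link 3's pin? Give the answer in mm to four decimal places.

geometry: r = 53 mm, L = 257 mm, e = 7 mm; θ starts at 0°
rotate link 1 by -43°: θ ← 0° -43° = -43°
rotate link 1 by +46°: θ ← -43° +46° = 3°
rotate link 1 by +17°: θ ← 3° +17° = 20°
rotate link 1 by +68°: θ ← 20° +68° = 88°
rotate link 1 by +43°: θ ← 88° +43° = 131°
rotate link 1 by +75°: θ ← 131° +75° = 206°
rotate link 1 by -43°: θ ← 206° -43° = 163°
crank pin P = (r cos θ, r sin θ) = (-50.684152, 15.495700)
h = r sin θ − e = 15.495700 − 7 = 8.495700
x = r cos θ + √(L² − h²) = -50.684152 + 256.859540 = 206.175388

206.1754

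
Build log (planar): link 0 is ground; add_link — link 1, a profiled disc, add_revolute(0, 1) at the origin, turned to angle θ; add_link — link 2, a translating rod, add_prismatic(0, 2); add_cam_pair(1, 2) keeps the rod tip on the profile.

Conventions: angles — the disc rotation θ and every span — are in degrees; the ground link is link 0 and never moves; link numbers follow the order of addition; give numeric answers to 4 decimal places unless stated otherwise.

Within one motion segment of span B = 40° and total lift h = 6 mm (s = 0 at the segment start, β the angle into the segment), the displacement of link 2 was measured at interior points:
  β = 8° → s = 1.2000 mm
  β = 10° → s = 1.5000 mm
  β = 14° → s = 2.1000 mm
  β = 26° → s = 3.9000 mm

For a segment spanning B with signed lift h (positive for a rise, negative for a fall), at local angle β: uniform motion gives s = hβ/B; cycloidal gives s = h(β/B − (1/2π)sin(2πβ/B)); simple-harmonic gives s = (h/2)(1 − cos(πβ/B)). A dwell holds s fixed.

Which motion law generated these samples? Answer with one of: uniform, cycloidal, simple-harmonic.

candidates at β/B = r: uniform s = h·r (linear in β); cycloidal s = h·(r − sin(2πr)/(2π)); simple-harmonic s = (h/2)(1 − cos(πr))
β=8°: printed 1.2000 | uniform 1.2000, cycloidal 0.2918, simple-harmonic 0.5729
β=10°: printed 1.5000 | uniform 1.5000, cycloidal 0.5451, simple-harmonic 0.8787
β=14°: printed 2.1000 | uniform 2.1000, cycloidal 1.3274, simple-harmonic 1.6380
β=26°: printed 3.9000 | uniform 3.9000, cycloidal 4.6726, simple-harmonic 4.3620
only one law matches every sample → uniform

uniform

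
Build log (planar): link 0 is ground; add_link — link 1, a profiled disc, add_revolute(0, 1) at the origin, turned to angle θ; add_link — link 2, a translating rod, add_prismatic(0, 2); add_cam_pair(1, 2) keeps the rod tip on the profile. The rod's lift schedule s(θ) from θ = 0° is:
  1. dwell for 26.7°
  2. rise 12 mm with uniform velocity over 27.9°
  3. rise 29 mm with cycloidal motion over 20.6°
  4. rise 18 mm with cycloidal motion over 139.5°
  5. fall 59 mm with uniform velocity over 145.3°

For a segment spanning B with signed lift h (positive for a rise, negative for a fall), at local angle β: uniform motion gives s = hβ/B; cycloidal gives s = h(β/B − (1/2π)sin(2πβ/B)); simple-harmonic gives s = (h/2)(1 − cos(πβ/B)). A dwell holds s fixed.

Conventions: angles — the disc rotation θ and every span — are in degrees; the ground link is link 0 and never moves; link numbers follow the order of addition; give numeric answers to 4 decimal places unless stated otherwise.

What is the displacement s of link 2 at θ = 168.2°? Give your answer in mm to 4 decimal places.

seg 1 [0°–26.7°] dwell: s stays 0.0000
seg 2 [26.7°–54.6°] uniform, h=12: full span → s += 12 → s = 12.0000
seg 3 [54.6°–75.2°] cycloidal, h=29: full span → s += 29 → s = 41.0000
seg 4 [75.2°–214.7°] cycloidal, h=18: θ=168.2° here. β=93, B=139.5. 18·(0.6667 − sin(2π·0.6667)/(2π)) = 14.4810 → s = 55.4810

55.4810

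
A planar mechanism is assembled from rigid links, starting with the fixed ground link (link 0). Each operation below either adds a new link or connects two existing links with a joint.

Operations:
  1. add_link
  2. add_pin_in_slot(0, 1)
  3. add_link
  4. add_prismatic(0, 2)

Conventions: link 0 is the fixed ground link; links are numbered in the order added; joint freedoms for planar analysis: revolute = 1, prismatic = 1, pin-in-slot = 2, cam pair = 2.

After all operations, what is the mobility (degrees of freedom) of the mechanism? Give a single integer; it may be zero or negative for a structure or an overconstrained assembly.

link 0 = ground. State L|J1|J2 = 1|0|0
+link1  2|0|0
PS(0,1) f=2→J2  2|0|1
+link2  3|0|1
P(0,2) f=1→J1  3|1|1
M = 3(3−1)−2·1−1 = 6−2−1 = 3

M = 3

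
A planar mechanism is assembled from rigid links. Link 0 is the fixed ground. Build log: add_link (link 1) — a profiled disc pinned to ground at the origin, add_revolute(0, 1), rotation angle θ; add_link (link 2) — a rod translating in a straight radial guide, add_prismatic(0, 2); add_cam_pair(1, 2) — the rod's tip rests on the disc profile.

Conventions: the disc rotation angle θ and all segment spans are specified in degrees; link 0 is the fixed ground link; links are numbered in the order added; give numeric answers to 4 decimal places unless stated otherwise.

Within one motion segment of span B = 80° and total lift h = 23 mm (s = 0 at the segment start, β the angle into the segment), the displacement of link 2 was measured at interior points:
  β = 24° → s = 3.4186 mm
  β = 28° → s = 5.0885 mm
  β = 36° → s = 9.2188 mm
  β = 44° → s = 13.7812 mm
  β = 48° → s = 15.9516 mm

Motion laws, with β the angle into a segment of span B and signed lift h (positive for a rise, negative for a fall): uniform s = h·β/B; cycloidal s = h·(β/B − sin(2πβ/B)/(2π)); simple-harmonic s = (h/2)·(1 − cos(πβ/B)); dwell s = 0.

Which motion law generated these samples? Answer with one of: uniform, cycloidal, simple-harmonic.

candidates at β/B = r: uniform s = h·r (linear in β); cycloidal s = h·(r − sin(2πr)/(2π)); simple-harmonic s = (h/2)(1 − cos(πr))
β=24°: printed 3.4186 | uniform 6.9000, cycloidal 3.4186, simple-harmonic 4.7405
β=28°: printed 5.0885 | uniform 8.0500, cycloidal 5.0885, simple-harmonic 6.2791
β=36°: printed 9.2188 | uniform 10.3500, cycloidal 9.2188, simple-harmonic 9.7010
β=44°: printed 13.7812 | uniform 12.6500, cycloidal 13.7812, simple-harmonic 13.2990
β=48°: printed 15.9516 | uniform 13.8000, cycloidal 15.9516, simple-harmonic 15.0537
only one law matches every sample → cycloidal

cycloidal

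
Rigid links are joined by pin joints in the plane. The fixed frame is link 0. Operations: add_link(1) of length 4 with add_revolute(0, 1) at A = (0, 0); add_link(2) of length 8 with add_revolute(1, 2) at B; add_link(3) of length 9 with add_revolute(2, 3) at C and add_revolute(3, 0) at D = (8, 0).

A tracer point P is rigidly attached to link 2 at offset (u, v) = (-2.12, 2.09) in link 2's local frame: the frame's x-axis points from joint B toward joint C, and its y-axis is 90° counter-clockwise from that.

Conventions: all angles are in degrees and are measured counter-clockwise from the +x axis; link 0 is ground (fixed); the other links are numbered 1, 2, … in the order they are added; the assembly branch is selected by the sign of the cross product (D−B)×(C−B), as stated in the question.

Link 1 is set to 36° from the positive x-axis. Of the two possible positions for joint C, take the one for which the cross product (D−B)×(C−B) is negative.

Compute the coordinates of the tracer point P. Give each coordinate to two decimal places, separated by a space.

A=(0,0), D=(8.00,0)
B = A + 4.00·(cos36°, sin36°) = (3.2361, 2.3511)
|BD| = 5.3125
circle(B,8.00) ∩ circle(D,9.00): a=1.0563, h=7.9300
  candidates: C₊=(7.6928,8.9948) cross=42.128; C₋=(0.6737,-5.2274) cross=-42.128
  branch - wants cross < 0 → take C=(0.6737,-5.2274) (cross=-42.128)
ex = (C−B)/|BC| = (-0.3203,-0.9473); ey = (0.9473,-0.3203)
P = B + -2.12·ex + 2.09·ey = (5.8950,3.6900)

5.89 3.69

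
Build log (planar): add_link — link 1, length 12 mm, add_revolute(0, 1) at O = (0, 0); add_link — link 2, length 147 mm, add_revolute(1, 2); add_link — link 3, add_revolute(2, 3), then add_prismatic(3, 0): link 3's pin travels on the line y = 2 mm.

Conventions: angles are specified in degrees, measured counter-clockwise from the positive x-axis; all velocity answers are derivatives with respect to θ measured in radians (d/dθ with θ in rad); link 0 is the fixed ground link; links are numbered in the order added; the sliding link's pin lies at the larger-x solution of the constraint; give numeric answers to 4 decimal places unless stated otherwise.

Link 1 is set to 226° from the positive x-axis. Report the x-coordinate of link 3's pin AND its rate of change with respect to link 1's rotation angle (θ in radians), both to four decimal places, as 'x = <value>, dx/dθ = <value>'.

geometry: r = 12 mm, L = 147 mm, e = 2 mm
crank pin P = (r cos θ, r sin θ) = (-8.335900, -8.632078)
h = r sin θ − e = -8.632078 − 2 = -10.632078
x = r cos θ + √(L² − h²) = -8.335900 + 146.615002 = 138.279102
dx/dθ = −r sin θ − h·r cos θ/√(L² − h²) (θ in radians; h = -10.632078) = 8.027583

x = 138.2791, dx/dθ = 8.0276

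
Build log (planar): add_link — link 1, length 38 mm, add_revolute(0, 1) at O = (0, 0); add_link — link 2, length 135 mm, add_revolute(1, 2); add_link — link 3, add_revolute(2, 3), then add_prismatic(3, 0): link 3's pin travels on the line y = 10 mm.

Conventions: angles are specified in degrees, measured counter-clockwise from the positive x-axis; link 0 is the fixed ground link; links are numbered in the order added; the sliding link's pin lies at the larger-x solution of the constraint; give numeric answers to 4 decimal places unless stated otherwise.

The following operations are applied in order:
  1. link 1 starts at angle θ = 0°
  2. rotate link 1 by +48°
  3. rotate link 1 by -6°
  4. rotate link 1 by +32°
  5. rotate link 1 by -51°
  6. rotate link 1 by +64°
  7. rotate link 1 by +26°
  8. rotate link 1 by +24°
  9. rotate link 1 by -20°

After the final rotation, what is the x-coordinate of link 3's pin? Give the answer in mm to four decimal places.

geometry: r = 38 mm, L = 135 mm, e = 10 mm; θ starts at 0°
rotate link 1 by +48°: θ ← 0° +48° = 48°
rotate link 1 by -6°: θ ← 48° -6° = 42°
rotate link 1 by +32°: θ ← 42° +32° = 74°
rotate link 1 by -51°: θ ← 74° -51° = 23°
rotate link 1 by +64°: θ ← 23° +64° = 87°
rotate link 1 by +26°: θ ← 87° +26° = 113°
rotate link 1 by +24°: θ ← 113° +24° = 137°
rotate link 1 by -20°: θ ← 137° -20° = 117°
crank pin P = (r cos θ, r sin θ) = (-17.251639, 33.858248)
h = r sin θ − e = 33.858248 − 10 = 23.858248
x = r cos θ + √(L² − h²) = -17.251639 + 132.875069 = 115.623430

115.6234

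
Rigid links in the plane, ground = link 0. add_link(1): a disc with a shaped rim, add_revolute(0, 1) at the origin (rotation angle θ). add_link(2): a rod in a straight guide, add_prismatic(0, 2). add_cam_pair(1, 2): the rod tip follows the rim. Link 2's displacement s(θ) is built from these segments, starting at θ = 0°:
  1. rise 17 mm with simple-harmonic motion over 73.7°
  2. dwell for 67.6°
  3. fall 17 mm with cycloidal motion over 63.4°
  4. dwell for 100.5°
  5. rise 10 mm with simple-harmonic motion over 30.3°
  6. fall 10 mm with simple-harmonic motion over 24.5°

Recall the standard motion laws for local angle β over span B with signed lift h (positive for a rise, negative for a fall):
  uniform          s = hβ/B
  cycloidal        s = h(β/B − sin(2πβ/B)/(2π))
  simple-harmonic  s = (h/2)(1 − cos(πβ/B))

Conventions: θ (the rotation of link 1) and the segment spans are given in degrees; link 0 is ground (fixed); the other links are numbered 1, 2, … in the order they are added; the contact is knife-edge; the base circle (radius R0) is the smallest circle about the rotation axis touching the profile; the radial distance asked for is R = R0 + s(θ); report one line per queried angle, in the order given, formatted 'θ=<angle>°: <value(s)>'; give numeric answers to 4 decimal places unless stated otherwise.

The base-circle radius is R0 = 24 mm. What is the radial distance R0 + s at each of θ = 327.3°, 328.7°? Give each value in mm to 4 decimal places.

segment 1 (0° to 73.7°, simple-harmonic, h = 17) is passed completely: s = 0.0000 + (17) = 17.0000
segment 2 (73.7° to 141.3°, dwell): s unchanged at 17.0000
segment 3 (141.3° to 204.7°, cycloidal, h = -17) is passed completely: s = 17.0000 + (-17) = 0.0000
segment 4 (204.7° to 305.2°, dwell): s unchanged at 0.0000
θ = 327.3° falls in segment 5 (305.2° to 335.5°, simple-harmonic, h = 10): β = 327.3 − 305.2 = 22.1°, B = 30.3°; Δs = 10/2·(1 − cos(π·0.7294)) = 8.2992; s = 0.0000 + 8.2992 = 8.2992
θ = 328.7° falls in segment 5 (305.2° to 335.5°, simple-harmonic, h = 10): β = 328.7 − 305.2 = 23.5°, B = 30.3°; Δs = 10/2·(1 − cos(π·0.7756)) = 8.8079; s = 0.0000 + 8.8079 = 8.8079
θ=327.3°: R = R0 + s = 24 + 8.2992 = 32.2992
θ=328.7°: R = R0 + s = 24 + 8.8079 = 32.8079

θ=327.3°: 32.2992
θ=328.7°: 32.8079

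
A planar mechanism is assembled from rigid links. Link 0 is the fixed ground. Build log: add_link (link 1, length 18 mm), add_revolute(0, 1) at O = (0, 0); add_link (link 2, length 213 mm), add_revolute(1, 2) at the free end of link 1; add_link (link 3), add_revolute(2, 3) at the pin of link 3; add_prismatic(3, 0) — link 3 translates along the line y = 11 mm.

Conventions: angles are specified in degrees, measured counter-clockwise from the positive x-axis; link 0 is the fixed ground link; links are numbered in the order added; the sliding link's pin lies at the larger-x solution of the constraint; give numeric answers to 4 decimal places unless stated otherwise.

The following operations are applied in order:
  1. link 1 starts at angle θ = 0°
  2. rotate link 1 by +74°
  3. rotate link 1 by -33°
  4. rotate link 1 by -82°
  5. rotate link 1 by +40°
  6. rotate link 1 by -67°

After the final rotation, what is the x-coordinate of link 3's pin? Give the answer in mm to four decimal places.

geometry: r = 18 mm, L = 213 mm, e = 11 mm; θ starts at 0°
rotate link 1 by +74°: θ ← 0° +74° = 74°
rotate link 1 by -33°: θ ← 74° -33° = 41°
rotate link 1 by -82°: θ ← 41° -82° = -41°
rotate link 1 by +40°: θ ← -41° +40° = -1°
rotate link 1 by -67°: θ ← -1° -67° = -68°
crank pin P = (r cos θ, r sin θ) = (6.742919, -16.689309)
h = r sin θ − e = -16.689309 − 11 = -27.689309
x = r cos θ + √(L² − h²) = 6.742919 + 211.192571 = 217.935490

217.9355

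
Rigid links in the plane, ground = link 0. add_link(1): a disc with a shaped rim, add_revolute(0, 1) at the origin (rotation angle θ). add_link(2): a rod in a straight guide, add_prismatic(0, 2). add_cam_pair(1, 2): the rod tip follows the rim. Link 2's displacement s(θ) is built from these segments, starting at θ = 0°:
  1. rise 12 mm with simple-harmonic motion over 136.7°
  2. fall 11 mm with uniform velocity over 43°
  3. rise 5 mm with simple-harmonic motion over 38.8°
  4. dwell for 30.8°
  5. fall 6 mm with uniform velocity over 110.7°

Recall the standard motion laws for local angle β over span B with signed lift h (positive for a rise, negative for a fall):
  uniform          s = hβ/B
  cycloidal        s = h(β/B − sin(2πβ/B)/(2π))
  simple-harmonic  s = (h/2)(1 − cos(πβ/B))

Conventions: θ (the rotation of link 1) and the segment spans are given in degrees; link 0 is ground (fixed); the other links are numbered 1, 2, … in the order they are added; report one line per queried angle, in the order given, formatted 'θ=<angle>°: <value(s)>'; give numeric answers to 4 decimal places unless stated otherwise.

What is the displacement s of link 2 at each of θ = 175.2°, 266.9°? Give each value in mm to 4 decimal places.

segment 1 (0° to 136.7°, simple-harmonic, h = 12) is passed completely: s = 0.0000 + (12) = 12.0000
θ = 175.2° falls in segment 2 (136.7° to 179.7°, uniform, h = -11): β = 175.2 − 136.7 = 38.5°, B = 43°; Δs = -11·38.5/43 = -9.8488; s = 12.0000 − 9.8488 = 2.1512
segment 2 (136.7° to 179.7°, uniform, h = -11) is passed completely: s = 12.0000 + (-11) = 1.0000
segment 3 (179.7° to 218.5°, simple-harmonic, h = 5) is passed completely: s = 1.0000 + (5) = 6.0000
segment 4 (218.5° to 249.3°, dwell): s unchanged at 6.0000
θ = 266.9° falls in segment 5 (249.3° to 360°, uniform, h = -6): β = 266.9 − 249.3 = 17.6°, B = 110.7°; Δs = -6·17.6/110.7 = -0.9539; s = 6.0000 − 0.9539 = 5.0461

θ=175.2°: 2.1512
θ=266.9°: 5.0461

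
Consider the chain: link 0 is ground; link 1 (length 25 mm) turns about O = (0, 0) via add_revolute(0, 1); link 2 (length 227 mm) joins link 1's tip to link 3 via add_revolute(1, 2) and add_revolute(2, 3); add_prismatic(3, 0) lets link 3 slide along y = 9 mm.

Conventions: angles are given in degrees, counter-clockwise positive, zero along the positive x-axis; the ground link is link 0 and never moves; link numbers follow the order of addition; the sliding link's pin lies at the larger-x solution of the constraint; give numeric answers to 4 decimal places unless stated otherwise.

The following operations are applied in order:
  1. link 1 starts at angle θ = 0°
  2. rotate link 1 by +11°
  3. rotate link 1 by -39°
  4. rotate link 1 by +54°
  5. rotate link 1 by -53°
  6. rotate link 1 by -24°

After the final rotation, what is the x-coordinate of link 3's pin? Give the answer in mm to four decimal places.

geometry: r = 25 mm, L = 227 mm, e = 9 mm; θ starts at 0°
rotate link 1 by +11°: θ ← 0° +11° = 11°
rotate link 1 by -39°: θ ← 11° -39° = -28°
rotate link 1 by +54°: θ ← -28° +54° = 26°
rotate link 1 by -53°: θ ← 26° -53° = -27°
rotate link 1 by -24°: θ ← -27° -24° = -51°
crank pin P = (r cos θ, r sin θ) = (15.733010, -19.428649)
h = r sin θ − e = -19.428649 − 9 = -28.428649
x = r cos θ + √(L² − h²) = 15.733010 + 225.212815 = 240.945824

240.9458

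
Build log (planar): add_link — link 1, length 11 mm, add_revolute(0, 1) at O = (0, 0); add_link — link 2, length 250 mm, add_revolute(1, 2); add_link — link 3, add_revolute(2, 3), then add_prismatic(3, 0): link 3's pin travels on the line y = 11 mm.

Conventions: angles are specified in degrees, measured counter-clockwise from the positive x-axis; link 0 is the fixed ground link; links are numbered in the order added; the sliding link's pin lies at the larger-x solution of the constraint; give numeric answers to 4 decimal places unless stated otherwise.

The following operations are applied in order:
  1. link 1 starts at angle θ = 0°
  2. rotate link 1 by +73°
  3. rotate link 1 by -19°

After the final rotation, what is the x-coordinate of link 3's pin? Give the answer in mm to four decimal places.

geometry: r = 11 mm, L = 250 mm, e = 11 mm; θ starts at 0°
rotate link 1 by +73°: θ ← 0° +73° = 73°
rotate link 1 by -19°: θ ← 73° -19° = 54°
crank pin P = (r cos θ, r sin θ) = (6.465638, 8.899187)
h = r sin θ − e = 8.899187 − 11 = -2.100813
x = r cos θ + √(L² − h²) = 6.465638 + 249.991173 = 256.456811

256.4568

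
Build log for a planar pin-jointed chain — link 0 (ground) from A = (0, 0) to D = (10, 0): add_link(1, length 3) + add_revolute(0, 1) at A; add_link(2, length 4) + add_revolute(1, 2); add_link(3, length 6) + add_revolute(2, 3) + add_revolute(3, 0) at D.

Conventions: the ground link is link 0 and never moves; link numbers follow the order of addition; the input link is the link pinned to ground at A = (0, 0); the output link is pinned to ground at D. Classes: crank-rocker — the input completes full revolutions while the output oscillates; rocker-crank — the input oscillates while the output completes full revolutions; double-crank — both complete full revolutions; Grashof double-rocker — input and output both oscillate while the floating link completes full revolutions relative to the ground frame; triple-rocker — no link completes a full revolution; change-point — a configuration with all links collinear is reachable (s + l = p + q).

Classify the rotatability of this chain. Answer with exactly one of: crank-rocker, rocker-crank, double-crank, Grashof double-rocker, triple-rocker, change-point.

lengths: ground=10, input=3, coupler=4, output=6
sorted: s=3 (shortest), l=10 (longest), p+q=10
s + l = 13 vs p + q = 10
s + l > p + q → non-Grashof → no link fully rotates → triple-rocker

triple-rocker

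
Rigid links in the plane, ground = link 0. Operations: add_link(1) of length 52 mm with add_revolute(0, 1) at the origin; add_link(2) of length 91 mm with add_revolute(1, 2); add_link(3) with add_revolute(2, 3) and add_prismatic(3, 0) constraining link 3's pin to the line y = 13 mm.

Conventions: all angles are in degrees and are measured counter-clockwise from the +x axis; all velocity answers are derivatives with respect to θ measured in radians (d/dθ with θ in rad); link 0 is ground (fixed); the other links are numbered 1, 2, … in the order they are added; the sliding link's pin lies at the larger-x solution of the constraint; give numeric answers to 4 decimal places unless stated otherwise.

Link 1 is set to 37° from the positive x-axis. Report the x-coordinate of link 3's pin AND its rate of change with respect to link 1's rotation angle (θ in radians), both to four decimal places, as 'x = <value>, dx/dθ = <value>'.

geometry: r = 52 mm, L = 91 mm, e = 13 mm
crank pin P = (r cos θ, r sin θ) = (41.529047, 31.294381)
h = r sin θ − e = 31.294381 − 13 = 18.294381
x = r cos θ + √(L² − h²) = 41.529047 + 89.142109 = 130.671156
dx/dθ = −r sin θ − h·r cos θ/√(L² − h²) (θ in radians; h = 18.294381) = -39.817269

x = 130.6712, dx/dθ = -39.8173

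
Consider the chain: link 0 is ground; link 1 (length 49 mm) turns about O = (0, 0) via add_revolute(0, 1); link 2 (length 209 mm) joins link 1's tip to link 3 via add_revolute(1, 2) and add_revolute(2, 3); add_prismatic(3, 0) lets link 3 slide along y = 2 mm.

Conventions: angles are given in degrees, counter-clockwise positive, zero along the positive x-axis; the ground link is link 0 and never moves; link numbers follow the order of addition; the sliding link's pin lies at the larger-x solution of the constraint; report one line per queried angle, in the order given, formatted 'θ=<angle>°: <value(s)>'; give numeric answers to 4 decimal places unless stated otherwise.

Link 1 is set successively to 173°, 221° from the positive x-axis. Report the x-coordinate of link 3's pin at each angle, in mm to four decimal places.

geometry: r = 49 mm, L = 209 mm, e = 2 mm
θ=173°: crank pin P = (r cos θ, r sin θ) = (-48.634761, 5.971598)
θ=173°: h = r sin θ − e = 5.971598 − 2 = 3.971598
θ=173°: x = r cos θ + √(L² − h²) = -48.634761 + 208.962261 = 160.327499
θ=221°: crank pin P = (r cos θ, r sin θ) = (-36.980769, -32.146892)
θ=221°: h = r sin θ − e = -32.146892 − 2 = -34.146892
θ=221°: x = r cos θ + √(L² − h²) = -36.980769 + 206.191634 = 169.210864

θ=173°: 160.3275
θ=221°: 169.2109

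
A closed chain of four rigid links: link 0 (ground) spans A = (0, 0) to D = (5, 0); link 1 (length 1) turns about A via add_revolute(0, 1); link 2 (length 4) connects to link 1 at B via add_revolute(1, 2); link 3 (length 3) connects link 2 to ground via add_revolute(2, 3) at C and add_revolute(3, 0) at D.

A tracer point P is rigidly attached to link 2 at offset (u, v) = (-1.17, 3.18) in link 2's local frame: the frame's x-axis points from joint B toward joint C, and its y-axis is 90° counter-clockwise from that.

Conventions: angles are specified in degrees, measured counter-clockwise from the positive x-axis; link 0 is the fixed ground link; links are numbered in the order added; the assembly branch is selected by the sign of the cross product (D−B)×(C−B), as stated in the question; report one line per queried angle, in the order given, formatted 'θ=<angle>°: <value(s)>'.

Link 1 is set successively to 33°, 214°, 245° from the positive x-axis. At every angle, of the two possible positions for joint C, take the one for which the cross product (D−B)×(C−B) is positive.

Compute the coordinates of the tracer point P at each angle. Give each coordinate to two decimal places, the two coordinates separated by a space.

A=(0,0), D=(5.00,0)
θ=33°: B = A + 1.00·(cos33°, sin33°) = (0.8387, 0.5446)
θ=33°: |BD| = 4.1968
θ=33°: circle(B,4.00) ∩ circle(D,3.00): a=2.9324, h=2.7205
θ=33°:   candidates: C₊=(4.0993,2.8616) cross=11.417; C₋=(3.3932,-2.5334) cross=-11.417
θ=33°:   branch + wants cross > 0 → take C=(4.0993,2.8616) (cross=11.417)
θ=33°: ex = (C−B)/|BC| = (0.8152,0.5792); ey = (-0.5792,0.8152)
θ=33°: P = B + -1.17·ex + 3.18·ey = (-1.9570,2.4591)
θ=214°: B = A + 1.00·(cos214°, sin214°) = (-0.8290, -0.5592)
θ=214°: |BD| = 5.8558
θ=214°: circle(B,4.00) ∩ circle(D,3.00): a=3.5256, h=1.8895
θ=214°:   candidates: C₊=(2.5000,1.6583) cross=11.064; C₋=(2.8609,-2.1034) cross=-11.064
θ=214°:   branch + wants cross > 0 → take C=(2.5000,1.6583) (cross=11.064)
θ=214°: ex = (C−B)/|BC| = (0.8323,0.5544); ey = (-0.5544,0.8323)
θ=214°: P = B + -1.17·ex + 3.18·ey = (-3.5657,1.4388)
θ=245°: B = A + 1.00·(cos245°, sin245°) = (-0.4226, -0.9063)
θ=245°: |BD| = 5.4978
θ=245°: circle(B,4.00) ∩ circle(D,3.00): a=3.3855, h=2.1303
θ=245°:   candidates: C₊=(2.5654,1.7529) cross=11.712; C₋=(3.2678,-2.4494) cross=-11.712
θ=245°:   branch + wants cross > 0 → take C=(2.5654,1.7529) (cross=11.712)
θ=245°: ex = (C−B)/|BC| = (0.7470,0.6648); ey = (-0.6648,0.7470)
θ=245°: P = B + -1.17·ex + 3.18·ey = (-3.4107,0.6914)

θ=33°: -1.96 2.46
θ=214°: -3.57 1.44
θ=245°: -3.41 0.69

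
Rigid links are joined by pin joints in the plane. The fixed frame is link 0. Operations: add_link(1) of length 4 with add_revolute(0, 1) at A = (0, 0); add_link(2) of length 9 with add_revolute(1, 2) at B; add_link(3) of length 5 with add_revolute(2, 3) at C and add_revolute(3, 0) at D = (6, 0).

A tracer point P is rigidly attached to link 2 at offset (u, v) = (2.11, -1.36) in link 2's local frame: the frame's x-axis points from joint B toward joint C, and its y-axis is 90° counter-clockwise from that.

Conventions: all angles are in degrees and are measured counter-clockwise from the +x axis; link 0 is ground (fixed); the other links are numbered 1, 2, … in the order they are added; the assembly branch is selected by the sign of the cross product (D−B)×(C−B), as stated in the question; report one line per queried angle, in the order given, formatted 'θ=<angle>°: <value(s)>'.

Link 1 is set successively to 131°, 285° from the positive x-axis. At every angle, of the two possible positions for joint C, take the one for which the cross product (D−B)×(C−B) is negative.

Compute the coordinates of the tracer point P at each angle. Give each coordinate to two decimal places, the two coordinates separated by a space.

A=(0,0), D=(6.00,0)
θ=131°: B = A + 4.00·(cos131°, sin131°) = (-2.6242, 3.0188)
θ=131°: |BD| = 9.1373
θ=131°: circle(B,9.00) ∩ circle(D,5.00): a=7.6330, h=4.7683
θ=131°:   candidates: C₊=(6.1555,4.9976) cross=43.570; C₋=(3.0048,-4.0036) cross=-43.570
θ=131°:   branch - wants cross < 0 → take C=(3.0048,-4.0036) (cross=-43.570)
θ=131°: ex = (C−B)/|BC| = (0.6254,-0.7803); ey = (0.7803,0.6254)
θ=131°: P = B + 2.11·ex + -1.36·ey = (-2.3657,0.5219)
θ=285°: B = A + 4.00·(cos285°, sin285°) = (1.0353, -3.8637)
θ=285°: |BD| = 6.2910
θ=285°: circle(B,9.00) ∩ circle(D,5.00): a=7.5963, h=4.8266
θ=285°:   candidates: C₊=(4.0658,4.6107) cross=30.364; C₋=(9.9944,-3.0074) cross=-30.364
θ=285°:   branch - wants cross < 0 → take C=(9.9944,-3.0074) (cross=-30.364)
θ=285°: ex = (C−B)/|BC| = (0.9955,0.0951); ey = (-0.0951,0.9955)
θ=285°: P = B + 2.11·ex + -1.36·ey = (3.2651,-5.0168)

θ=131°: -2.37 0.52
θ=285°: 3.27 -5.02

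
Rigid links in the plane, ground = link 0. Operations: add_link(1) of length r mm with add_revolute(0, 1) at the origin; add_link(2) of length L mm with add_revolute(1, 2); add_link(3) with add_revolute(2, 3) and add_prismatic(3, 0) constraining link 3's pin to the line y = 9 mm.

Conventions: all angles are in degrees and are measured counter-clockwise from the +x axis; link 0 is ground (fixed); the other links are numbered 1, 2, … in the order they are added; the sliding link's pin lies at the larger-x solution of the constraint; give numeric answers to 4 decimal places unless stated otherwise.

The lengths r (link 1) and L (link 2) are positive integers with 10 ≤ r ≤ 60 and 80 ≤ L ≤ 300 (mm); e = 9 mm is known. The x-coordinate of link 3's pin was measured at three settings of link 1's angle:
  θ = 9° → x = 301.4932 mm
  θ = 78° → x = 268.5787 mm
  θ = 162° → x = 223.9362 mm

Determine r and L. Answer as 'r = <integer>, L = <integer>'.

constraint per measurement: (x − r cos θ)² + (r sin θ − e)² = L²
subtracting the θ₁ and θ₂ equations cancels the r² and L² terms:
r = (x₁² − x₂²) / (2[(x₁cos θ₁ + e sin θ₁) − (x₂cos θ₂ + e sin θ₂)]) = 40.0000 → r = 40
L² = (x₁ − r cos θ₁)² + (r sin θ₁ − e)² = 68644.0114 → L = 262.0000 → L = 262
check at θ₃=162°: x = 223.9362 (printed 223.9362) ✓

r = 40, L = 262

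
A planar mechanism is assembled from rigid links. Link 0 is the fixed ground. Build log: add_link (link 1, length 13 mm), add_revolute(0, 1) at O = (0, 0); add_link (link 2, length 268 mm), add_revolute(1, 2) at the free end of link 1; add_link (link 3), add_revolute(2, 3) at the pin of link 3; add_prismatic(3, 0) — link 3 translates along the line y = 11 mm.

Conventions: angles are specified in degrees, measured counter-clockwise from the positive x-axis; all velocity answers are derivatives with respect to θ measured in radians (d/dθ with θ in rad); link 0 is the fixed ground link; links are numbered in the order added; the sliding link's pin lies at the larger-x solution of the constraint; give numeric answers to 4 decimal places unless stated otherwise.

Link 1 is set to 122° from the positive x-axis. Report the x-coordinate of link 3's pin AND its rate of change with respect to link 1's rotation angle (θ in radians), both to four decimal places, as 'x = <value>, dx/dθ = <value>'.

geometry: r = 13 mm, L = 268 mm, e = 11 mm
crank pin P = (r cos θ, r sin θ) = (-6.888950, 11.024625)
h = r sin θ − e = 11.024625 − 11 = 0.024625
x = r cos θ + √(L² − h²) = -6.888950 + 267.999999 = 261.111048
dx/dθ = −r sin θ − h·r cos θ/√(L² − h²) (θ in radians; h = 0.024625) = -11.023992

x = 261.1110, dx/dθ = -11.0240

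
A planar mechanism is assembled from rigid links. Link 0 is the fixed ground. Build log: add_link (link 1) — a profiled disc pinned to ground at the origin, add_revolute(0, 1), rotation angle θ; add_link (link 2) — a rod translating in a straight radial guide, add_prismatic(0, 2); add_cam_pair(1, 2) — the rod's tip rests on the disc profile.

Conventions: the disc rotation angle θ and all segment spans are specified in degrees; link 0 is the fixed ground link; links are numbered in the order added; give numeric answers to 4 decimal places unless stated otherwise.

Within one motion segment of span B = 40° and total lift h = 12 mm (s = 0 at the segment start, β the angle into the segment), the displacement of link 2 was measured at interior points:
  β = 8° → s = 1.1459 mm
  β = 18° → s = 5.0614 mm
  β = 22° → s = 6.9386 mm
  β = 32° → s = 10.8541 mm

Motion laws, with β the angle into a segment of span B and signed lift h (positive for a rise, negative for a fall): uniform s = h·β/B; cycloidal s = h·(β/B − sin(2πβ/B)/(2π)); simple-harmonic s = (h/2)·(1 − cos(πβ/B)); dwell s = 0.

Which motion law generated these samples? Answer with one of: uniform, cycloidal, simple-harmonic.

candidates at β/B = r: uniform s = h·r (linear in β); cycloidal s = h·(r − sin(2πr)/(2π)); simple-harmonic s = (h/2)(1 − cos(πr))
β=8°: printed 1.1459 | uniform 2.4000, cycloidal 0.5836, simple-harmonic 1.1459
β=18°: printed 5.0614 | uniform 5.4000, cycloidal 4.8098, simple-harmonic 5.0614
β=22°: printed 6.9386 | uniform 6.6000, cycloidal 7.1902, simple-harmonic 6.9386
β=32°: printed 10.8541 | uniform 9.6000, cycloidal 11.4164, simple-harmonic 10.8541
only one law matches every sample → simple-harmonic

simple-harmonic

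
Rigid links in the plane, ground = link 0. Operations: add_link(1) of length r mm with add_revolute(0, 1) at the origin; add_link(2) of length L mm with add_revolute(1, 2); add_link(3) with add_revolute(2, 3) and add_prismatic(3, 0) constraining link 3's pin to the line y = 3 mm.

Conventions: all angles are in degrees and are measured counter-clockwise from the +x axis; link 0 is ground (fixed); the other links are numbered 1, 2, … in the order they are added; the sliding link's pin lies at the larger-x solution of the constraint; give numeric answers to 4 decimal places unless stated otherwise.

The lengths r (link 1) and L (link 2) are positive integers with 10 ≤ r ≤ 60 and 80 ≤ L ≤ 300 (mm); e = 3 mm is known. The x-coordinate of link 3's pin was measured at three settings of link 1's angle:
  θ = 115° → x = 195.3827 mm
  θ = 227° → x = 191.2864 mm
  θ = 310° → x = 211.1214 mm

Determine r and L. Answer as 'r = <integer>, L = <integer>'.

constraint per measurement: (x − r cos θ)² + (r sin θ − e)² = L²
subtracting the θ₁ and θ₂ equations cancels the r² and L² terms:
r = (x₁² − x₂²) / (2[(x₁cos θ₁ + e sin θ₁) − (x₂cos θ₂ + e sin θ₂)]) = 14.9998 → r = 15
L² = (x₁ − r cos θ₁)² + (r sin θ₁ − e)² = 40804.0007 → L = 202.0000 → L = 202
check at θ₃=310°: x = 211.1214 (printed 211.1214) ✓

r = 15, L = 202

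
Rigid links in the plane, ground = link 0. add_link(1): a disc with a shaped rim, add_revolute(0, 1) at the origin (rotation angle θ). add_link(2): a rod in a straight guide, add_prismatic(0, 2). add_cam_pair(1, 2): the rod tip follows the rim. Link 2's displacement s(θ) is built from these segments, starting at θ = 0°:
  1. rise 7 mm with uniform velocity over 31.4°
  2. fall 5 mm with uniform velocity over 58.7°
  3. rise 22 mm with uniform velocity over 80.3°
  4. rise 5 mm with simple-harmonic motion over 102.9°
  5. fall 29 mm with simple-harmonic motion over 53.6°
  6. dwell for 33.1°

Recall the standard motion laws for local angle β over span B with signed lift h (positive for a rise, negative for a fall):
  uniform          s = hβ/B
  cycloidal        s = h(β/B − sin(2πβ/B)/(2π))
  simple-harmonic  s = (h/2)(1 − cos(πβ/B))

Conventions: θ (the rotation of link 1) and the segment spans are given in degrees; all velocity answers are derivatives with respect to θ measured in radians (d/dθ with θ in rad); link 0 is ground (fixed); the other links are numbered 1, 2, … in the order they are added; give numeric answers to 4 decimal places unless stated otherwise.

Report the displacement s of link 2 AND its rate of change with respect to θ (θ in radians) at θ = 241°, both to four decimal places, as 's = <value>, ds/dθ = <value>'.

segment 1 (0° to 31.4°, uniform, h = 7) is passed completely: s = 0.0000 + (7) = 7.0000
segment 2 (31.4° to 90.1°, uniform, h = -5) is passed completely: s = 7.0000 + (-5) = 2.0000
segment 3 (90.1° to 170.4°, uniform, h = 22) is passed completely: s = 2.0000 + (22) = 24.0000
θ = 241° falls in segment 4 (170.4° to 273.3°, simple-harmonic, h = 5): β = 241 − 170.4 = 70.6°, B = 102.9°; Δs = 5/2·(1 − cos(π·0.6861)) = 3.8798; s = 24.0000 + 3.8798 = 27.8798
velocity in seg [170.4°–273.3°] (simple-harmonic), θ in radians: β = 70.6° = 1.2322 rad, B = 102.9° = 1.7959 rad; ds/dθ = (πh/(2B)) sin(πβ/B) = (π·5/(2·1.7959)) sin(π·0.6861) = 3.646792 mm/rad

s = 27.8798, ds/dθ = 3.6468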